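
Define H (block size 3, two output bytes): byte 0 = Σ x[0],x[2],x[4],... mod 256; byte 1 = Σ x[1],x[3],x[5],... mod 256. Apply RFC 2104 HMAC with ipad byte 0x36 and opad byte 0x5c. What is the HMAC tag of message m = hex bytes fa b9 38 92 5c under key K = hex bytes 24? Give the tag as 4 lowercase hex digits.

98ef

Key hex bytes 24 is 1 byte ≤ B = 3; zero-pad to 3 bytes: K' = 24 00 00.
K' ⊕ ipad = 12 36 36.  K' ⊕ opad = 78 5c 5c.
Inner input = (K'⊕ipad) ∥ m = 12 36 36 ∥ fa b9 38 92 5c.
Inner hash: even-index sum = 403 mod 256 = 147; odd-index sum = 452 mod 256 = 196 → 93 c4.
Outer input = (K'⊕opad) ∥ inner = 78 5c 5c ∥ 93 c4.
Outer hash (tag): even-index sum = 408 mod 256 = 152; odd-index sum = 239 mod 256 = 239 → 98 ef.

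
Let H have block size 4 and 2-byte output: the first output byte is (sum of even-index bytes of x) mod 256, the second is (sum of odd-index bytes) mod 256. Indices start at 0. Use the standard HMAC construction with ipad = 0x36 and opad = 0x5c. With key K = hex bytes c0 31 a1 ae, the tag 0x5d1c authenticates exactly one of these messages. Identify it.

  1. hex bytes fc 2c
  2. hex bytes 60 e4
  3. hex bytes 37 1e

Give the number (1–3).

Key hex bytes c0 31 a1 ae is exactly B = 4 bytes: K' = c0 31 a1 ae.
K' ⊕ ipad = f6 07 97 98; K' ⊕ opad = 9c 6d fd f2.
m1: inner = H(f6 07 97 98 fc 2c) = 89 cb; tag = H(9c 6d fd f2 89 cb) = 222a
m2: inner = H(f6 07 97 98 60 e4) = ed 83; tag = H(9c 6d fd f2 ed 83) = 86e2
m3: inner = H(f6 07 97 98 37 1e) = c4 bd; tag = H(9c 6d fd f2 c4 bd) = 5d1c ← matches

3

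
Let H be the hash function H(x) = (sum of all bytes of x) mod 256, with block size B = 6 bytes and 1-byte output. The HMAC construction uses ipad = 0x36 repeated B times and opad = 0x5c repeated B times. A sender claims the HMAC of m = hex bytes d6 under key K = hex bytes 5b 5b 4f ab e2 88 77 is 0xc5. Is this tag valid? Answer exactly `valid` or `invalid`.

Key hex bytes 5b 5b 4f ab e2 88 77 is 7 bytes > B = 6, so hash it first: H(key) = 91, then zero-pad to 6 bytes: K' = 91 00 00 00 00 00.
K' ⊕ ipad = a7 36 36 36 36 36; K' ⊕ opad = cd 5c 5c 5c 5c 5c.
Inner hash: sum = 167+54+54+54+54+54+214 = 651; mod 256 = 139 → 8b.
Outer hash (recomputed tag): sum = 205+92+92+92+92+92+139 = 804; mod 256 = 36 → 24.
Recomputed tag = 24; claimed = c5 → mismatch.

invalid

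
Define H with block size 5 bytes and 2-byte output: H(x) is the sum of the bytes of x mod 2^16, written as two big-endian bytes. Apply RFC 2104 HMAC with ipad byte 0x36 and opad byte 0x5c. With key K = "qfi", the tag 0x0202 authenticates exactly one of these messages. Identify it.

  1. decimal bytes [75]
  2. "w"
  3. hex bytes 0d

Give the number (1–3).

1

Key "qfi" = 71 66 69 is 3 bytes ≤ B = 5; zero-pad to 5 bytes: K' = 71 66 69 00 00.
K' ⊕ ipad = 47 50 5f 36 36; K' ⊕ opad = 2d 3a 35 5c 5c.
m1: inner = H(47 50 5f 36 36 4b) = 01 ad; tag = H(2d 3a 35 5c 5c 01 ad) = 0202 ← matches
m2: inner = H(47 50 5f 36 36 77) = 01 d9; tag = H(2d 3a 35 5c 5c 01 d9) = 022e
m3: inner = H(47 50 5f 36 36 0d) = 01 6f; tag = H(2d 3a 35 5c 5c 01 6f) = 01c4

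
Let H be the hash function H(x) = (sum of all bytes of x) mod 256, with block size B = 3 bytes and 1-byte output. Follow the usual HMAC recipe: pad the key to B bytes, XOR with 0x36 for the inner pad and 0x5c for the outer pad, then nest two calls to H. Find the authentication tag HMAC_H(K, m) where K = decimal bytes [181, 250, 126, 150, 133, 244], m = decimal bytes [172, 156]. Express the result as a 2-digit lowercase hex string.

Key decimal bytes [181, 250, 126, 150, 133, 244] = b5 fa 7e 96 85 f4 is 6 bytes > B = 3, so hash it first: H(key) = 3c, then zero-pad to 3 bytes: K' = 3c 00 00.
K' ⊕ ipad = 0a 36 36.  K' ⊕ opad = 60 5c 5c.
Inner input = (K'⊕ipad) ∥ m = 0a 36 36 ∥ ac 9c.
Inner hash: sum = 10+54+54+172+156 = 446; mod 256 = 190 → be.
Outer input = (K'⊕opad) ∥ inner = 60 5c 5c ∥ be.
Outer hash (tag): sum = 96+92+92+190 = 470; mod 256 = 214 → d6.

d6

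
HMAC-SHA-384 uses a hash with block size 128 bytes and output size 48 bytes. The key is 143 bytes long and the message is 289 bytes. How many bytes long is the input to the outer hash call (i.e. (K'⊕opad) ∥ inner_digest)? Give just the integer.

176

Key is 143 > 128 bytes, so it is hashed to 48 bytes then zero-padded to 128: |K'| = 128.
Outer input = (K'⊕opad) ∥ H(inner) → 128 + 48 = 176 bytes.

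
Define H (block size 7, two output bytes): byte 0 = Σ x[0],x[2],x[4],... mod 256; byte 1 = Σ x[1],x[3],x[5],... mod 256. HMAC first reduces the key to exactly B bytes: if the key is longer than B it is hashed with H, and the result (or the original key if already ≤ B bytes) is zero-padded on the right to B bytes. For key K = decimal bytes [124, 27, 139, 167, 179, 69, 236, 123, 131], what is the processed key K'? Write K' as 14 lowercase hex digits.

|K| = 9 > B = 7, so first hash the key.
H(K): even-index sum = 809 mod 256 = 41; odd-index sum = 386 mod 256 = 130 → 29 82.
Zero-pad H(K) = 29 82 to 7 bytes: K' = 29 82 00 00 00 00 00.

29820000000000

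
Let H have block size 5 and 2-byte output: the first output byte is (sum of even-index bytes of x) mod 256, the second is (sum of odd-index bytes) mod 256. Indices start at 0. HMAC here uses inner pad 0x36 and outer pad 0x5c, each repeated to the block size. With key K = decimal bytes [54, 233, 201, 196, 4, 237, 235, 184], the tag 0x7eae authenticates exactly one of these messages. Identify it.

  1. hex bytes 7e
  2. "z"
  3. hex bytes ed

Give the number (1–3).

Key decimal bytes [54, 233, 201, 196, 4, 237, 235, 184] = 36 e9 c9 c4 04 ed eb b8 is 8 bytes > B = 5, so hash it first: H(key) = ee 52, then zero-pad to 5 bytes: K' = ee 52 00 00 00.
K' ⊕ ipad = d8 64 36 36 36; K' ⊕ opad = b2 0e 5c 5c 5c.
m1: inner = H(d8 64 36 36 36 7e) = 44 18; tag = H(b2 0e 5c 5c 5c 44 18) = 82ae
m2: inner = H(d8 64 36 36 36 7a) = 44 14; tag = H(b2 0e 5c 5c 5c 44 14) = 7eae ← matches
m3: inner = H(d8 64 36 36 36 ed) = 44 87; tag = H(b2 0e 5c 5c 5c 44 87) = f1ae

2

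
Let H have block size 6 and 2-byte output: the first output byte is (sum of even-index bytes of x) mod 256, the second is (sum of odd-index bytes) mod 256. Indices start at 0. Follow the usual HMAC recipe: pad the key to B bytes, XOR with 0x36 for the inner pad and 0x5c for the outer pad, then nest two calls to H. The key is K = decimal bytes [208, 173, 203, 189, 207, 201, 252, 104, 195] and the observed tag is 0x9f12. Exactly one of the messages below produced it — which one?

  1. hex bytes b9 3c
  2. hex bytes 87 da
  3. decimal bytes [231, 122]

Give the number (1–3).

Key decimal bytes [208, 173, 203, 189, 207, 201, 252, 104, 195] = d0 ad cb bd cf c9 fc 68 c3 is 9 bytes > B = 6, so hash it first: H(key) = 29 9b, then zero-pad to 6 bytes: K' = 29 9b 00 00 00 00.
K' ⊕ ipad = 1f ad 36 36 36 36; K' ⊕ opad = 75 c7 5c 5c 5c 5c.
m1: inner = H(1f ad 36 36 36 36 b9 3c) = 44 55; tag = H(75 c7 5c 5c 5c 5c 44 55) = 71d4
m2: inner = H(1f ad 36 36 36 36 87 da) = 12 f3; tag = H(75 c7 5c 5c 5c 5c 12 f3) = 3f72
m3: inner = H(1f ad 36 36 36 36 e7 7a) = 72 93; tag = H(75 c7 5c 5c 5c 5c 72 93) = 9f12 ← matches

3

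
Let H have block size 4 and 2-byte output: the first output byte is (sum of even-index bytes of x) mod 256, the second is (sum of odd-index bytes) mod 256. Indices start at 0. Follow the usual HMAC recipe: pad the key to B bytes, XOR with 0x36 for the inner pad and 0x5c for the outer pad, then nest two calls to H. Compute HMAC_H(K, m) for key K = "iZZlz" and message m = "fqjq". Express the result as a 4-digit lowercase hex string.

Key "iZZlz" = 69 5a 5a 6c 7a is 5 bytes > B = 4, so hash it first: H(key) = 3d c6, then zero-pad to 4 bytes: K' = 3d c6 00 00.
K' ⊕ ipad = 0b f0 36 36.  K' ⊕ opad = 61 9a 5c 5c.
Inner input = (K'⊕ipad) ∥ m = 0b f0 36 36 ∥ 66 71 6a 71.
Inner hash: even-index sum = 273 mod 256 = 17; odd-index sum = 520 mod 256 = 8 → 11 08.
Outer input = (K'⊕opad) ∥ inner = 61 9a 5c 5c ∥ 11 08.
Outer hash (tag): even-index sum = 206 mod 256 = 206; odd-index sum = 254 mod 256 = 254 → ce fe.

cefe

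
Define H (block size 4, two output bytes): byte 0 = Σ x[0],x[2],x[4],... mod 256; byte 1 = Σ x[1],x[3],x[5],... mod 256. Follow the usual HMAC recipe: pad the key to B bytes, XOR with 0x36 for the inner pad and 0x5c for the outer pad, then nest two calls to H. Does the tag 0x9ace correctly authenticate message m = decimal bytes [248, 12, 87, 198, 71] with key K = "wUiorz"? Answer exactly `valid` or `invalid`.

Key "wUiorz" = 77 55 69 6f 72 7a is 6 bytes > B = 4, so hash it first: H(key) = 52 3e, then zero-pad to 4 bytes: K' = 52 3e 00 00.
K' ⊕ ipad = 64 08 36 36; K' ⊕ opad = 0e 62 5c 5c.
Inner hash: even-index sum = 560 mod 256 = 48; odd-index sum = 272 mod 256 = 16 → 30 10.
Outer hash (recomputed tag): even-index sum = 154 mod 256 = 154; odd-index sum = 206 mod 256 = 206 → 9a ce.
Recomputed tag = 9ace; claimed = 9ace → match.

valid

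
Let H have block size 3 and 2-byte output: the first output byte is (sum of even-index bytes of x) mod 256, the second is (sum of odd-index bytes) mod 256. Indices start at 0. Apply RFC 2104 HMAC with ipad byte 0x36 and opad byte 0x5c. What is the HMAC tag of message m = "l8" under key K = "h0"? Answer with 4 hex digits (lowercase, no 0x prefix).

0238

Key "h0" = 68 30 is 2 bytes ≤ B = 3; zero-pad to 3 bytes: K' = 68 30 00.
K' ⊕ ipad = 5e 06 36.  K' ⊕ opad = 34 6c 5c.
Inner input = (K'⊕ipad) ∥ m = 5e 06 36 ∥ 6c 38.
Inner hash: even-index sum = 204 mod 256 = 204; odd-index sum = 114 mod 256 = 114 → cc 72.
Outer input = (K'⊕opad) ∥ inner = 34 6c 5c ∥ cc 72.
Outer hash (tag): even-index sum = 258 mod 256 = 2; odd-index sum = 312 mod 256 = 56 → 02 38.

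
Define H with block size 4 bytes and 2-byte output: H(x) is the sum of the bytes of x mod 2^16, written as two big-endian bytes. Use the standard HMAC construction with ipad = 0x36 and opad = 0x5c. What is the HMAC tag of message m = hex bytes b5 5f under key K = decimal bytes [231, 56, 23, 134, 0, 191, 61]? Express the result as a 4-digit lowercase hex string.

Key decimal bytes [231, 56, 23, 134, 0, 191, 61] = e7 38 17 86 00 bf 3d is 7 bytes > B = 4, so hash it first: H(key) = 02 b8, then zero-pad to 4 bytes: K' = 02 b8 00 00.
K' ⊕ ipad = 34 8e 36 36.  K' ⊕ opad = 5e e4 5c 5c.
Inner input = (K'⊕ipad) ∥ m = 34 8e 36 36 ∥ b5 5f.
Inner hash: sum = 52+142+54+54+181+95 = 578 → 02 42.
Outer input = (K'⊕opad) ∥ inner = 5e e4 5c 5c ∥ 02 42.
Outer hash (tag): sum = 94+228+92+92+2+66 = 574 → 02 3e.

023e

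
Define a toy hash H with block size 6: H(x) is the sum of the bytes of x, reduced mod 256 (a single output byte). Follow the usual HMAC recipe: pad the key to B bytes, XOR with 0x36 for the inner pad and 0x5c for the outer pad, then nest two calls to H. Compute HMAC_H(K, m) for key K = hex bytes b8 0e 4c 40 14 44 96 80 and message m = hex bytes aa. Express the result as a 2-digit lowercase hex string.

16

Key hex bytes b8 0e 4c 40 14 44 96 80 is 8 bytes > B = 6, so hash it first: H(key) = c0, then zero-pad to 6 bytes: K' = c0 00 00 00 00 00.
K' ⊕ ipad = f6 36 36 36 36 36.  K' ⊕ opad = 9c 5c 5c 5c 5c 5c.
Inner input = (K'⊕ipad) ∥ m = f6 36 36 36 36 36 ∥ aa.
Inner hash: sum = 246+54+54+54+54+54+170 = 686; mod 256 = 174 → ae.
Outer input = (K'⊕opad) ∥ inner = 9c 5c 5c 5c 5c 5c ∥ ae.
Outer hash (tag): sum = 156+92+92+92+92+92+174 = 790; mod 256 = 22 → 16.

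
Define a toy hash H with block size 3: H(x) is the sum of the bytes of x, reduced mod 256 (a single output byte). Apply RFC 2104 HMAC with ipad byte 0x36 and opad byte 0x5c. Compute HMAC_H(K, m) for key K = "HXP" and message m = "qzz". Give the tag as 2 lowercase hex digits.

db

Key "HXP" = 48 58 50 is exactly B = 3 bytes: K' = 48 58 50.
K' ⊕ ipad = 7e 6e 66.  K' ⊕ opad = 14 04 0c.
Inner input = (K'⊕ipad) ∥ m = 7e 6e 66 ∥ 71 7a 7a.
Inner hash: sum = 126+110+102+113+122+122 = 695; mod 256 = 183 → b7.
Outer input = (K'⊕opad) ∥ inner = 14 04 0c ∥ b7.
Outer hash (tag): sum = 20+4+12+183 = 219 → db.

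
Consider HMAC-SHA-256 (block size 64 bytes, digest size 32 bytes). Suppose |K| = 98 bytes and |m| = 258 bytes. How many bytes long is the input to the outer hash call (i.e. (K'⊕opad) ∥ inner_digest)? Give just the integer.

96

Key is 98 > 64 bytes, so it is hashed to 32 bytes then zero-padded to 64: |K'| = 64.
Outer input = (K'⊕opad) ∥ H(inner) → 64 + 32 = 96 bytes.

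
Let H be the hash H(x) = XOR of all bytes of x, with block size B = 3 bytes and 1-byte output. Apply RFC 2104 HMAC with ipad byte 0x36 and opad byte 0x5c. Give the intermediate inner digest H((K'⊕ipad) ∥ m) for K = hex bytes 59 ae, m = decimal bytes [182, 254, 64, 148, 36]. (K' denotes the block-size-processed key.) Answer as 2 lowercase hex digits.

Key hex bytes 59 ae is 2 bytes ≤ B = 3; zero-pad to 3 bytes: K' = 59 ae 00.
K' ⊕ ipad = 6f 98 36.
Inner input = 6f 98 36 ∥ b6 fe 40 94 24.
Inner hash: XOR 6f⊕98⊕36⊕b6⊕fe⊕40⊕94⊕24 = 79.

79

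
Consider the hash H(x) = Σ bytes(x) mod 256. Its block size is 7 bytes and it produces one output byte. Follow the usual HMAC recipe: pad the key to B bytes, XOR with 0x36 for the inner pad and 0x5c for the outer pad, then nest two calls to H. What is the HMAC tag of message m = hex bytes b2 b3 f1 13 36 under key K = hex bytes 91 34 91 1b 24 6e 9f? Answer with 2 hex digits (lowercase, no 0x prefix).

e5

Key hex bytes 91 34 91 1b 24 6e 9f is exactly B = 7 bytes: K' = 91 34 91 1b 24 6e 9f.
K' ⊕ ipad = a7 02 a7 2d 12 58 a9.  K' ⊕ opad = cd 68 cd 47 78 32 c3.
Inner input = (K'⊕ipad) ∥ m = a7 02 a7 2d 12 58 a9 ∥ b2 b3 f1 13 36.
Inner hash: sum = 167+2+167+45+18+88+169+178+179+241+19+54 = 1327; mod 256 = 47 → 2f.
Outer input = (K'⊕opad) ∥ inner = cd 68 cd 47 78 32 c3 ∥ 2f.
Outer hash (tag): sum = 205+104+205+71+120+50+195+47 = 997; mod 256 = 229 → e5.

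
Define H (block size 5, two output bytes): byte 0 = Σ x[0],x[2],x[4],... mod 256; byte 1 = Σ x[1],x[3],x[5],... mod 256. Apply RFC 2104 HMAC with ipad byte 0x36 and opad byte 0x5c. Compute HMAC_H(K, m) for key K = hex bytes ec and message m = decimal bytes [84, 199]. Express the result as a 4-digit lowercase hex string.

Key hex bytes ec is 1 byte ≤ B = 5; zero-pad to 5 bytes: K' = ec 00 00 00 00.
K' ⊕ ipad = da 36 36 36 36.  K' ⊕ opad = b0 5c 5c 5c 5c.
Inner input = (K'⊕ipad) ∥ m = da 36 36 36 36 ∥ 54 c7.
Inner hash: even-index sum = 525 mod 256 = 13; odd-index sum = 192 mod 256 = 192 → 0d c0.
Outer input = (K'⊕opad) ∥ inner = b0 5c 5c 5c 5c ∥ 0d c0.
Outer hash (tag): even-index sum = 552 mod 256 = 40; odd-index sum = 197 mod 256 = 197 → 28 c5.

28c5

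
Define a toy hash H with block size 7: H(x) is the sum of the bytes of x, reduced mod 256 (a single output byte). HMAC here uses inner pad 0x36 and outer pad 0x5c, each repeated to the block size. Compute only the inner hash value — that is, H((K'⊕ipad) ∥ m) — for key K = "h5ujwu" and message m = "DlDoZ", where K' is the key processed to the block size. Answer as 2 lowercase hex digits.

77

Key "h5ujwu" = 68 35 75 6a 77 75 is 6 bytes ≤ B = 7; zero-pad to 7 bytes: K' = 68 35 75 6a 77 75 00.
K' ⊕ ipad = 5e 03 43 5c 41 43 36.
Inner input = 5e 03 43 5c 41 43 36 ∥ 44 6c 44 6f 5a.
Inner hash: sum = 94+3+67+92+65+67+54+68+108+68+111+90 = 887; mod 256 = 119 → 77.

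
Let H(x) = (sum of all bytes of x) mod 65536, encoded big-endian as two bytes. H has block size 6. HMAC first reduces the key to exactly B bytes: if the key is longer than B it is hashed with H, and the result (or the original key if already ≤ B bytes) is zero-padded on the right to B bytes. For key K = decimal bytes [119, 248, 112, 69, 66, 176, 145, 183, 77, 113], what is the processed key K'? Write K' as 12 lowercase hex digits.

|K| = 10 > B = 6, so first hash the key.
H(K): sum = 119+248+112+69+66+176+145+183+77+113 = 1308 → 05 1c.
Zero-pad H(K) = 05 1c to 6 bytes: K' = 05 1c 00 00 00 00.

051c00000000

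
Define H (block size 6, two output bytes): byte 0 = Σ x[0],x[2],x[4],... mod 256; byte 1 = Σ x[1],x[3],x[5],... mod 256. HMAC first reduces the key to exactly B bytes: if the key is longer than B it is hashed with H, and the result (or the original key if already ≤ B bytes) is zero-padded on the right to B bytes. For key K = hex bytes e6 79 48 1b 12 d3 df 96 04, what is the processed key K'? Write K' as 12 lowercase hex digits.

|K| = 9 > B = 6, so first hash the key.
H(K): even-index sum = 547 mod 256 = 35; odd-index sum = 509 mod 256 = 253 → 23 fd.
Zero-pad H(K) = 23 fd to 6 bytes: K' = 23 fd 00 00 00 00.

23fd00000000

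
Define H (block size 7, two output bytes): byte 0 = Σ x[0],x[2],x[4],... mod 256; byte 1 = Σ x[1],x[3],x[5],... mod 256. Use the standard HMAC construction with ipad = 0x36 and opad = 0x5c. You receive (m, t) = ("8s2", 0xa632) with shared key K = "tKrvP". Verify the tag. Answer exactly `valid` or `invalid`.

Key "tKrvP" = 74 4b 72 76 50 is 5 bytes ≤ B = 7; zero-pad to 7 bytes: K' = 74 4b 72 76 50 00 00.
K' ⊕ ipad = 42 7d 44 40 66 36 36; K' ⊕ opad = 28 17 2e 2a 0c 5c 5c.
Inner hash: even-index sum = 405 mod 256 = 149; odd-index sum = 349 mod 256 = 93 → 95 5d.
Outer hash (recomputed tag): even-index sum = 283 mod 256 = 27; odd-index sum = 306 mod 256 = 50 → 1b 32.
Recomputed tag = 1b32; claimed = a632 → mismatch.

invalid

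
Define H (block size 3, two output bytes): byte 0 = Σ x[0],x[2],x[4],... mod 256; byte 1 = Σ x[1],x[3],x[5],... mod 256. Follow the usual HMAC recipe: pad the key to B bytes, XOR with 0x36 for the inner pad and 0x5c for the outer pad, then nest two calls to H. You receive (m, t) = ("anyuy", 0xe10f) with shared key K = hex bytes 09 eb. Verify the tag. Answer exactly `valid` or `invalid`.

Key hex bytes 09 eb is 2 bytes ≤ B = 3; zero-pad to 3 bytes: K' = 09 eb 00.
K' ⊕ ipad = 3f dd 36; K' ⊕ opad = 55 b7 5c.
Inner hash: even-index sum = 344 mod 256 = 88; odd-index sum = 560 mod 256 = 48 → 58 30.
Outer hash (recomputed tag): even-index sum = 225 mod 256 = 225; odd-index sum = 271 mod 256 = 15 → e1 0f.
Recomputed tag = e10f; claimed = e10f → match.

valid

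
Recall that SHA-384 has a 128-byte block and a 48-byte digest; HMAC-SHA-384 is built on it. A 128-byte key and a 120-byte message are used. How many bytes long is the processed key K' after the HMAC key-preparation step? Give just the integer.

128

Key is 128 ≤ 128 bytes, zero-padded: |K'| = 128.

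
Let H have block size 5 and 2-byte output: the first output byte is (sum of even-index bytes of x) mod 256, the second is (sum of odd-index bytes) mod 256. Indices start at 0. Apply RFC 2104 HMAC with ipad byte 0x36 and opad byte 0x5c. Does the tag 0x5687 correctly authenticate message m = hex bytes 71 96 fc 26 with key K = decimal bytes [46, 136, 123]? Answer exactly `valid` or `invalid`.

Key decimal bytes [46, 136, 123] = 2e 88 7b is 3 bytes ≤ B = 5; zero-pad to 5 bytes: K' = 2e 88 7b 00 00.
K' ⊕ ipad = 18 be 4d 36 36; K' ⊕ opad = 72 d4 27 5c 5c.
Inner hash: even-index sum = 343 mod 256 = 87; odd-index sum = 609 mod 256 = 97 → 57 61.
Outer hash (recomputed tag): even-index sum = 342 mod 256 = 86; odd-index sum = 391 mod 256 = 135 → 56 87.
Recomputed tag = 5687; claimed = 5687 → match.

valid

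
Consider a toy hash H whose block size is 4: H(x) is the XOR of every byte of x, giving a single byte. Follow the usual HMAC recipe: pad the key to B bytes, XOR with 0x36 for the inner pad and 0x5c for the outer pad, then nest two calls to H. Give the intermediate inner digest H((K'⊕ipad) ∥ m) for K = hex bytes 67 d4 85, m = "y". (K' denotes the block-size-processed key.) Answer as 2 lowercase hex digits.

Key hex bytes 67 d4 85 is 3 bytes ≤ B = 4; zero-pad to 4 bytes: K' = 67 d4 85 00.
K' ⊕ ipad = 51 e2 b3 36.
Inner input = 51 e2 b3 36 ∥ 79.
Inner hash: XOR 51⊕e2⊕b3⊕36⊕79 = 4f.

4f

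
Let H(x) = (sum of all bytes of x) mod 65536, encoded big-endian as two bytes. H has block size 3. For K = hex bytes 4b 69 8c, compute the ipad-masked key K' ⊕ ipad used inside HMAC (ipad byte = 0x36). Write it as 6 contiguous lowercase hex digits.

Key hex bytes 4b 69 8c is exactly B = 3 bytes: K' = 4b 69 8c.
XOR each byte with 0x36: 4b⊕36=7d, 69⊕36=5f, 8c⊕36=ba.

7d5fba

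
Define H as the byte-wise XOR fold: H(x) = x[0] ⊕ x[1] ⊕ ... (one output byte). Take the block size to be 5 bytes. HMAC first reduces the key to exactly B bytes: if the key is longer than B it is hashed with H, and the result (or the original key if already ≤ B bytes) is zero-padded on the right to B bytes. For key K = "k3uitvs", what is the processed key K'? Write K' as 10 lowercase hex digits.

|K| = 7 > B = 5, so first hash the key.
H(K): XOR 6b⊕33⊕75⊕69⊕74⊕76⊕73 = 35.
Zero-pad H(K) = 35 to 5 bytes: K' = 35 00 00 00 00.

3500000000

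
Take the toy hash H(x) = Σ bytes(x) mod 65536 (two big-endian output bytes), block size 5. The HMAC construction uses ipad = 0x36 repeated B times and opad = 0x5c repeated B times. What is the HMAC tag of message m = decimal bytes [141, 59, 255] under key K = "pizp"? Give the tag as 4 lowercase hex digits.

0146

Key "pizp" = 70 69 7a 70 is 4 bytes ≤ B = 5; zero-pad to 5 bytes: K' = 70 69 7a 70 00.
K' ⊕ ipad = 46 5f 4c 46 36.  K' ⊕ opad = 2c 35 26 2c 5c.
Inner input = (K'⊕ipad) ∥ m = 46 5f 4c 46 36 ∥ 8d 3b ff.
Inner hash: sum = 70+95+76+70+54+141+59+255 = 820 → 03 34.
Outer input = (K'⊕opad) ∥ inner = 2c 35 26 2c 5c ∥ 03 34.
Outer hash (tag): sum = 44+53+38+44+92+3+52 = 326 → 01 46.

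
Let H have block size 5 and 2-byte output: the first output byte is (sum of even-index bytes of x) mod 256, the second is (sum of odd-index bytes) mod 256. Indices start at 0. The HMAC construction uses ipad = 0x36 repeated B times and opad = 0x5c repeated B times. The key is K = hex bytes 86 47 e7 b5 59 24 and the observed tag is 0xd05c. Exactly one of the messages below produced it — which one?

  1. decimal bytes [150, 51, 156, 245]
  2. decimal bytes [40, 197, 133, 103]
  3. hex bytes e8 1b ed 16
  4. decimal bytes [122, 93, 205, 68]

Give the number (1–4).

1

Key hex bytes 86 47 e7 b5 59 24 is 6 bytes > B = 5, so hash it first: H(key) = c6 20, then zero-pad to 5 bytes: K' = c6 20 00 00 00.
K' ⊕ ipad = f0 16 36 36 36; K' ⊕ opad = 9a 7c 5c 5c 5c.
m1: inner = H(f0 16 36 36 36 96 33 9c f5) = 84 7e; tag = H(9a 7c 5c 5c 5c 84 7e) = d05c ← matches
m2: inner = H(f0 16 36 36 36 28 c5 85 67) = 88 f9; tag = H(9a 7c 5c 5c 5c 88 f9) = 4b60
m3: inner = H(f0 16 36 36 36 e8 1b ed 16) = 8d 21; tag = H(9a 7c 5c 5c 5c 8d 21) = 7365
m4: inner = H(f0 16 36 36 36 7a 5d cd 44) = fd 93; tag = H(9a 7c 5c 5c 5c fd 93) = e5d5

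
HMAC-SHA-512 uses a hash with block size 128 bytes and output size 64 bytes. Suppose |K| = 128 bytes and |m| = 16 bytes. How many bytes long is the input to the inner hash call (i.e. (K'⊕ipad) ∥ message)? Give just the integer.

144

Key is 128 ≤ 128 bytes, zero-padded: |K'| = 128.
Inner input = (K'⊕ipad) ∥ m → 128 + 16 = 144 bytes.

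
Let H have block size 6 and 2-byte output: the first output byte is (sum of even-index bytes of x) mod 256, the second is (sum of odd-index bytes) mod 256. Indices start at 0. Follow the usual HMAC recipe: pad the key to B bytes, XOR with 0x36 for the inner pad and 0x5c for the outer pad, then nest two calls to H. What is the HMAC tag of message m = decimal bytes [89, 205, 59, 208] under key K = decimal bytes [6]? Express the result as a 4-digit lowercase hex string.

Key decimal bytes [6] = 06 is 1 byte ≤ B = 6; zero-pad to 6 bytes: K' = 06 00 00 00 00 00.
K' ⊕ ipad = 30 36 36 36 36 36.  K' ⊕ opad = 5a 5c 5c 5c 5c 5c.
Inner input = (K'⊕ipad) ∥ m = 30 36 36 36 36 36 ∥ 59 cd 3b d0.
Inner hash: even-index sum = 304 mod 256 = 48; odd-index sum = 575 mod 256 = 63 → 30 3f.
Outer input = (K'⊕opad) ∥ inner = 5a 5c 5c 5c 5c 5c ∥ 30 3f.
Outer hash (tag): even-index sum = 322 mod 256 = 66; odd-index sum = 339 mod 256 = 83 → 42 53.

4253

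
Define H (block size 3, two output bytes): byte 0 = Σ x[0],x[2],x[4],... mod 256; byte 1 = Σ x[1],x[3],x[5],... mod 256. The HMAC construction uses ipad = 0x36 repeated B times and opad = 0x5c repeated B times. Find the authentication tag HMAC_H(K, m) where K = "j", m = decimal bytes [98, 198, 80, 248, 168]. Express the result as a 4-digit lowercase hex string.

Key "j" = 6a is 1 byte ≤ B = 3; zero-pad to 3 bytes: K' = 6a 00 00.
K' ⊕ ipad = 5c 36 36.  K' ⊕ opad = 36 5c 5c.
Inner input = (K'⊕ipad) ∥ m = 5c 36 36 ∥ 62 c6 50 f8 a8.
Inner hash: even-index sum = 592 mod 256 = 80; odd-index sum = 400 mod 256 = 144 → 50 90.
Outer input = (K'⊕opad) ∥ inner = 36 5c 5c ∥ 50 90.
Outer hash (tag): even-index sum = 290 mod 256 = 34; odd-index sum = 172 mod 256 = 172 → 22 ac.

22ac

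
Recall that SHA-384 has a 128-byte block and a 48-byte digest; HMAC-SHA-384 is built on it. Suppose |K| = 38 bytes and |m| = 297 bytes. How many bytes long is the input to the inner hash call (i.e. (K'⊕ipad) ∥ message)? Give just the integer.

425

Key is 38 ≤ 128 bytes, zero-padded: |K'| = 128.
Inner input = (K'⊕ipad) ∥ m → 128 + 297 = 425 bytes.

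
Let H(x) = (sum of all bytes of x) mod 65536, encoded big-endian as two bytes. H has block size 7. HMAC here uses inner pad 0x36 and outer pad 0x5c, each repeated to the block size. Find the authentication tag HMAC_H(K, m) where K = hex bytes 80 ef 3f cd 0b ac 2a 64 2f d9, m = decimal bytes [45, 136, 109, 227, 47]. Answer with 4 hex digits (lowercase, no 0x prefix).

032e

Key hex bytes 80 ef 3f cd 0b ac 2a 64 2f d9 is 10 bytes > B = 7, so hash it first: H(key) = 04 c8, then zero-pad to 7 bytes: K' = 04 c8 00 00 00 00 00.
K' ⊕ ipad = 32 fe 36 36 36 36 36.  K' ⊕ opad = 58 94 5c 5c 5c 5c 5c.
Inner input = (K'⊕ipad) ∥ m = 32 fe 36 36 36 36 36 ∥ 2d 88 6d e3 2f.
Inner hash: sum = 50+254+54+54+54+54+54+45+136+109+227+47 = 1138 → 04 72.
Outer input = (K'⊕opad) ∥ inner = 58 94 5c 5c 5c 5c 5c ∥ 04 72.
Outer hash (tag): sum = 88+148+92+92+92+92+92+4+114 = 814 → 03 2e.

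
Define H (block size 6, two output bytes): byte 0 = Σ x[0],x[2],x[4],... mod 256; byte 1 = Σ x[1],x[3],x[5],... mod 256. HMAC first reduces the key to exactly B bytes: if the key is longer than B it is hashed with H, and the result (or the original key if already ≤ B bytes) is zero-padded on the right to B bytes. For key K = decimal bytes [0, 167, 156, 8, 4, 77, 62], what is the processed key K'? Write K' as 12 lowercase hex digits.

|K| = 7 > B = 6, so first hash the key.
H(K): even-index sum = 222 mod 256 = 222; odd-index sum = 252 mod 256 = 252 → de fc.
Zero-pad H(K) = de fc to 6 bytes: K' = de fc 00 00 00 00.

defc00000000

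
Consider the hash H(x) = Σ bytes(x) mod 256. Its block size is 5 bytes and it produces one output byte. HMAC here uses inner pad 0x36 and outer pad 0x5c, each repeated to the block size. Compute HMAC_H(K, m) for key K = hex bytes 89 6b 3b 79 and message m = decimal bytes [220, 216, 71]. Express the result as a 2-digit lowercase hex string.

Key hex bytes 89 6b 3b 79 is 4 bytes ≤ B = 5; zero-pad to 5 bytes: K' = 89 6b 3b 79 00.
K' ⊕ ipad = bf 5d 0d 4f 36.  K' ⊕ opad = d5 37 67 25 5c.
Inner input = (K'⊕ipad) ∥ m = bf 5d 0d 4f 36 ∥ dc d8 47.
Inner hash: sum = 191+93+13+79+54+220+216+71 = 937; mod 256 = 169 → a9.
Outer input = (K'⊕opad) ∥ inner = d5 37 67 25 5c ∥ a9.
Outer hash (tag): sum = 213+55+103+37+92+169 = 669; mod 256 = 157 → 9d.

9d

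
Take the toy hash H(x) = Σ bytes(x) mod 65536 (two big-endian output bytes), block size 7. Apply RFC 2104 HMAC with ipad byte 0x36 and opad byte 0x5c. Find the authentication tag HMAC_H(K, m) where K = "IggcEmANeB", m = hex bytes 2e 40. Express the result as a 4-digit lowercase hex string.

Key "IggcEmANeB" = 49 67 67 63 45 6d 41 4e 65 42 is 10 bytes > B = 7, so hash it first: H(key) = 03 62, then zero-pad to 7 bytes: K' = 03 62 00 00 00 00 00.
K' ⊕ ipad = 35 54 36 36 36 36 36.  K' ⊕ opad = 5f 3e 5c 5c 5c 5c 5c.
Inner input = (K'⊕ipad) ∥ m = 35 54 36 36 36 36 36 ∥ 2e 40.
Inner hash: sum = 53+84+54+54+54+54+54+46+64 = 517 → 02 05.
Outer input = (K'⊕opad) ∥ inner = 5f 3e 5c 5c 5c 5c 5c ∥ 02 05.
Outer hash (tag): sum = 95+62+92+92+92+92+92+2+5 = 624 → 02 70.

0270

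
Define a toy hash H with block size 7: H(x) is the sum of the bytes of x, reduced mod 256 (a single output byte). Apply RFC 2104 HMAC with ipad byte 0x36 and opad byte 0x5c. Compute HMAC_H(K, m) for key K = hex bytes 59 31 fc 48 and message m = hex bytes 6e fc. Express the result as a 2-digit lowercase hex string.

04

Key hex bytes 59 31 fc 48 is 4 bytes ≤ B = 7; zero-pad to 7 bytes: K' = 59 31 fc 48 00 00 00.
K' ⊕ ipad = 6f 07 ca 7e 36 36 36.  K' ⊕ opad = 05 6d a0 14 5c 5c 5c.
Inner input = (K'⊕ipad) ∥ m = 6f 07 ca 7e 36 36 36 ∥ 6e fc.
Inner hash: sum = 111+7+202+126+54+54+54+110+252 = 970; mod 256 = 202 → ca.
Outer input = (K'⊕opad) ∥ inner = 05 6d a0 14 5c 5c 5c ∥ ca.
Outer hash (tag): sum = 5+109+160+20+92+92+92+202 = 772; mod 256 = 4 → 04.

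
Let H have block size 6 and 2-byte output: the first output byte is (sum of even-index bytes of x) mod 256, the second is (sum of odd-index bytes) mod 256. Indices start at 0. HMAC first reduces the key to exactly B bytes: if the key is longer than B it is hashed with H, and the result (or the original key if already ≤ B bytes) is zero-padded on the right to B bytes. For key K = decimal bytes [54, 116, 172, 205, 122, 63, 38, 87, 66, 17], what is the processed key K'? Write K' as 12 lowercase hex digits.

c4e800000000

|K| = 10 > B = 6, so first hash the key.
H(K): even-index sum = 452 mod 256 = 196; odd-index sum = 488 mod 256 = 232 → c4 e8.
Zero-pad H(K) = c4 e8 to 6 bytes: K' = c4 e8 00 00 00 00.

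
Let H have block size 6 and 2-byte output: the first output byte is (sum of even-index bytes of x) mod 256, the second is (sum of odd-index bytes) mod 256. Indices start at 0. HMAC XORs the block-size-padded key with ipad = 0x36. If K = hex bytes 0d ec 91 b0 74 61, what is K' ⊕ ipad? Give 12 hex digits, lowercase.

3bdaa7864257

Key hex bytes 0d ec 91 b0 74 61 is exactly B = 6 bytes: K' = 0d ec 91 b0 74 61.
XOR each byte with 0x36: 0d⊕36=3b, ec⊕36=da, 91⊕36=a7, b0⊕36=86, 74⊕36=42, 61⊕36=57.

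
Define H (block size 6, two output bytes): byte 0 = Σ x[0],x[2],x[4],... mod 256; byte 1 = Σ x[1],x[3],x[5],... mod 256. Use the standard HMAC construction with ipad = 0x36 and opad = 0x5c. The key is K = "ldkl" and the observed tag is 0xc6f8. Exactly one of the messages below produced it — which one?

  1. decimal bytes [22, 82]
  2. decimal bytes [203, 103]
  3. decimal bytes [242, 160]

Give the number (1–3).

1

Key "ldkl" = 6c 64 6b 6c is 4 bytes ≤ B = 6; zero-pad to 6 bytes: K' = 6c 64 6b 6c 00 00.
K' ⊕ ipad = 5a 52 5d 5a 36 36; K' ⊕ opad = 30 38 37 30 5c 5c.
m1: inner = H(5a 52 5d 5a 36 36 16 52) = 03 34; tag = H(30 38 37 30 5c 5c 03 34) = c6f8 ← matches
m2: inner = H(5a 52 5d 5a 36 36 cb 67) = b8 49; tag = H(30 38 37 30 5c 5c b8 49) = 7b0d
m3: inner = H(5a 52 5d 5a 36 36 f2 a0) = df 82; tag = H(30 38 37 30 5c 5c df 82) = a246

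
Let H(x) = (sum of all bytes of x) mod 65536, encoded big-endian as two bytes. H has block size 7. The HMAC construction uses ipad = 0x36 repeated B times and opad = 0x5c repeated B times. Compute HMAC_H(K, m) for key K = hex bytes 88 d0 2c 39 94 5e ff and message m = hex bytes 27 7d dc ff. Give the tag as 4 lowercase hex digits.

Key hex bytes 88 d0 2c 39 94 5e ff is exactly B = 7 bytes: K' = 88 d0 2c 39 94 5e ff.
K' ⊕ ipad = be e6 1a 0f a2 68 c9.  K' ⊕ opad = d4 8c 70 65 c8 02 a3.
Inner input = (K'⊕ipad) ∥ m = be e6 1a 0f a2 68 c9 ∥ 27 7d dc ff.
Inner hash: sum = 190+230+26+15+162+104+201+39+125+220+255 = 1567 → 06 1f.
Outer input = (K'⊕opad) ∥ inner = d4 8c 70 65 c8 02 a3 ∥ 06 1f.
Outer hash (tag): sum = 212+140+112+101+200+2+163+6+31 = 967 → 03 c7.

03c7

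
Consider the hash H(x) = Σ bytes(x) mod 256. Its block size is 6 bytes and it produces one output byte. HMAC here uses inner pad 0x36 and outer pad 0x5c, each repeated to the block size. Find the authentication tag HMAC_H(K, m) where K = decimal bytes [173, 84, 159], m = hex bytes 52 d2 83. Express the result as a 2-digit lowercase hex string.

bf

Key decimal bytes [173, 84, 159] = ad 54 9f is 3 bytes ≤ B = 6; zero-pad to 6 bytes: K' = ad 54 9f 00 00 00.
K' ⊕ ipad = 9b 62 a9 36 36 36.  K' ⊕ opad = f1 08 c3 5c 5c 5c.
Inner input = (K'⊕ipad) ∥ m = 9b 62 a9 36 36 36 ∥ 52 d2 83.
Inner hash: sum = 155+98+169+54+54+54+82+210+131 = 1007; mod 256 = 239 → ef.
Outer input = (K'⊕opad) ∥ inner = f1 08 c3 5c 5c 5c ∥ ef.
Outer hash (tag): sum = 241+8+195+92+92+92+239 = 959; mod 256 = 191 → bf.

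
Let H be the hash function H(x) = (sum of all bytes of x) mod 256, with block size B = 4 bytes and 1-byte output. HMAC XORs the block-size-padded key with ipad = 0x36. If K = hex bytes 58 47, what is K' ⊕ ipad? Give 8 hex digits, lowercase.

Key hex bytes 58 47 is 2 bytes ≤ B = 4; zero-pad to 4 bytes: K' = 58 47 00 00.
XOR each byte with 0x36: 58⊕36=6e, 47⊕36=71, 00⊕36=36, 00⊕36=36.

6e713636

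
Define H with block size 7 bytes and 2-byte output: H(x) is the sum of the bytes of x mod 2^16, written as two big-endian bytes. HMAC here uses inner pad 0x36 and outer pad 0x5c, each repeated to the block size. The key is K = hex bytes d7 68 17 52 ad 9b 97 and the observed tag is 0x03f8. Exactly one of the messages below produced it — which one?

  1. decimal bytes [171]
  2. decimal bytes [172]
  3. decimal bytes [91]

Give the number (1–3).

2

Key hex bytes d7 68 17 52 ad 9b 97 is exactly B = 7 bytes: K' = d7 68 17 52 ad 9b 97.
K' ⊕ ipad = e1 5e 21 64 9b ad a1; K' ⊕ opad = 8b 34 4b 0e f1 c7 cb.
m1: inner = H(e1 5e 21 64 9b ad a1 ab) = 04 58; tag = H(8b 34 4b 0e f1 c7 cb 04 58) = 03f7
m2: inner = H(e1 5e 21 64 9b ad a1 ac) = 04 59; tag = H(8b 34 4b 0e f1 c7 cb 04 59) = 03f8 ← matches
m3: inner = H(e1 5e 21 64 9b ad a1 5b) = 04 08; tag = H(8b 34 4b 0e f1 c7 cb 04 08) = 03a7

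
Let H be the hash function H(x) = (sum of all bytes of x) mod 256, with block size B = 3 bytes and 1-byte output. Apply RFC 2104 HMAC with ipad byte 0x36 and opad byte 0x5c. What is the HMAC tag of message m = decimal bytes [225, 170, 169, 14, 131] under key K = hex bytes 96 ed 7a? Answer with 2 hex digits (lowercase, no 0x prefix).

Key hex bytes 96 ed 7a is exactly B = 3 bytes: K' = 96 ed 7a.
K' ⊕ ipad = a0 db 4c.  K' ⊕ opad = ca b1 26.
Inner input = (K'⊕ipad) ∥ m = a0 db 4c ∥ e1 aa a9 0e 83.
Inner hash: sum = 160+219+76+225+170+169+14+131 = 1164; mod 256 = 140 → 8c.
Outer input = (K'⊕opad) ∥ inner = ca b1 26 ∥ 8c.
Outer hash (tag): sum = 202+177+38+140 = 557; mod 256 = 45 → 2d.

2d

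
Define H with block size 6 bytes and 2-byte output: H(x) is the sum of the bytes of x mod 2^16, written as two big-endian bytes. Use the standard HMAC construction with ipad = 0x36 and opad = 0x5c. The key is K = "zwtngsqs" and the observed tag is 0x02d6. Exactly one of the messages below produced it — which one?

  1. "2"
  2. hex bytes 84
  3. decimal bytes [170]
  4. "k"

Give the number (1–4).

Key "zwtngsqs" = 7a 77 74 6e 67 73 71 73 is 8 bytes > B = 6, so hash it first: H(key) = 03 91, then zero-pad to 6 bytes: K' = 03 91 00 00 00 00.
K' ⊕ ipad = 35 a7 36 36 36 36; K' ⊕ opad = 5f cd 5c 5c 5c 5c.
m1: inner = H(35 a7 36 36 36 36 32) = 01 e6; tag = H(5f cd 5c 5c 5c 5c 01 e6) = 0383
m2: inner = H(35 a7 36 36 36 36 84) = 02 38; tag = H(5f cd 5c 5c 5c 5c 02 38) = 02d6 ← matches
m3: inner = H(35 a7 36 36 36 36 aa) = 02 5e; tag = H(5f cd 5c 5c 5c 5c 02 5e) = 02fc
m4: inner = H(35 a7 36 36 36 36 6b) = 02 1f; tag = H(5f cd 5c 5c 5c 5c 02 1f) = 02bd

2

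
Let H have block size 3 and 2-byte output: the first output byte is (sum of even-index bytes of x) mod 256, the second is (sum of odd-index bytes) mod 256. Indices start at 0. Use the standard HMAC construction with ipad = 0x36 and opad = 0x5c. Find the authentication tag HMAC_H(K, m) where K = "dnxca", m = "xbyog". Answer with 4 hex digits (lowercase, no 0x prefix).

fc9f

Key "dnxca" = 64 6e 78 63 61 is 5 bytes > B = 3, so hash it first: H(key) = 3d d1, then zero-pad to 3 bytes: K' = 3d d1 00.
K' ⊕ ipad = 0b e7 36.  K' ⊕ opad = 61 8d 5c.
Inner input = (K'⊕ipad) ∥ m = 0b e7 36 ∥ 78 62 79 6f 67.
Inner hash: even-index sum = 274 mod 256 = 18; odd-index sum = 575 mod 256 = 63 → 12 3f.
Outer input = (K'⊕opad) ∥ inner = 61 8d 5c ∥ 12 3f.
Outer hash (tag): even-index sum = 252 mod 256 = 252; odd-index sum = 159 mod 256 = 159 → fc 9f.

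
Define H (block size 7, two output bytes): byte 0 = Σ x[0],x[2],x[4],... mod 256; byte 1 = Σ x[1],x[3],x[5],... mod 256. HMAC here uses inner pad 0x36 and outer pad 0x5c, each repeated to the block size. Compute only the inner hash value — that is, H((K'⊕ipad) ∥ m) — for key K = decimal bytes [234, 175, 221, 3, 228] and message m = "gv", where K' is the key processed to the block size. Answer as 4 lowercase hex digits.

Key decimal bytes [234, 175, 221, 3, 228] = ea af dd 03 e4 is 5 bytes ≤ B = 7; zero-pad to 7 bytes: K' = ea af dd 03 e4 00 00.
K' ⊕ ipad = dc 99 eb 35 d2 36 36.
Inner input = dc 99 eb 35 d2 36 36 ∥ 67 76.
Inner hash: even-index sum = 837 mod 256 = 69; odd-index sum = 363 mod 256 = 107 → 45 6b.

456b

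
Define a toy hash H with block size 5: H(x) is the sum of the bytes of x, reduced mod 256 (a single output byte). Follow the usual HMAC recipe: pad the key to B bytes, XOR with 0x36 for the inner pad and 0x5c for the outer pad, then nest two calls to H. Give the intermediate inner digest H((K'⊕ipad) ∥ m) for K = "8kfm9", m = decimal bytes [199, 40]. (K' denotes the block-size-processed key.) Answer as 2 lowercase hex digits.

14

Key "8kfm9" = 38 6b 66 6d 39 is exactly B = 5 bytes: K' = 38 6b 66 6d 39.
K' ⊕ ipad = 0e 5d 50 5b 0f.
Inner input = 0e 5d 50 5b 0f ∥ c7 28.
Inner hash: sum = 14+93+80+91+15+199+40 = 532; mod 256 = 20 → 14.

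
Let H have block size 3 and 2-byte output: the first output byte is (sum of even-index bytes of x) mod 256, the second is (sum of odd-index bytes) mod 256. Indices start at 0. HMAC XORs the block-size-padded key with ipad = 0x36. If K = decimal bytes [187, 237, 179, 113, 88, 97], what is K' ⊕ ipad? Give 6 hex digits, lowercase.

Key decimal bytes [187, 237, 179, 113, 88, 97] = bb ed b3 71 58 61 is 6 bytes > B = 3, so hash it first: H(key) = c6 bf, then zero-pad to 3 bytes: K' = c6 bf 00.
XOR each byte with 0x36: c6⊕36=f0, bf⊕36=89, 00⊕36=36.

f08936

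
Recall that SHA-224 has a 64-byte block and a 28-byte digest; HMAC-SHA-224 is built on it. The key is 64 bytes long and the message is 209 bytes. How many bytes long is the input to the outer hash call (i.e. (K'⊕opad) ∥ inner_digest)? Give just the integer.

92

Key is 64 ≤ 64 bytes, zero-padded: |K'| = 64.
Outer input = (K'⊕opad) ∥ H(inner) → 64 + 28 = 92 bytes.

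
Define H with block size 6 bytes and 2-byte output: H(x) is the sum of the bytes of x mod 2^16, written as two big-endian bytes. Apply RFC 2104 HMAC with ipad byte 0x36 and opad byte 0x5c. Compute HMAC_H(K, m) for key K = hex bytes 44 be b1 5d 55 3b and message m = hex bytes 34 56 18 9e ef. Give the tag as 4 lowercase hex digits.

Key hex bytes 44 be b1 5d 55 3b is exactly B = 6 bytes: K' = 44 be b1 5d 55 3b.
K' ⊕ ipad = 72 88 87 6b 63 0d.  K' ⊕ opad = 18 e2 ed 01 09 67.
Inner input = (K'⊕ipad) ∥ m = 72 88 87 6b 63 0d ∥ 34 56 18 9e ef.
Inner hash: sum = 114+136+135+107+99+13+52+86+24+158+239 = 1163 → 04 8b.
Outer input = (K'⊕opad) ∥ inner = 18 e2 ed 01 09 67 ∥ 04 8b.
Outer hash (tag): sum = 24+226+237+1+9+103+4+139 = 743 → 02 e7.

02e7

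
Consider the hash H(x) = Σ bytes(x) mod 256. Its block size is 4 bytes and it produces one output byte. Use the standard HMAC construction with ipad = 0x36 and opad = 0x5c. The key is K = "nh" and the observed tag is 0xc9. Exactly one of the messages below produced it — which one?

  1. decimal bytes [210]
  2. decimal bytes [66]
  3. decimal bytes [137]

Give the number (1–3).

3

Key "nh" = 6e 68 is 2 bytes ≤ B = 4; zero-pad to 4 bytes: K' = 6e 68 00 00.
K' ⊕ ipad = 58 5e 36 36; K' ⊕ opad = 32 34 5c 5c.
m1: inner = H(58 5e 36 36 d2) = f4; tag = H(32 34 5c 5c f4) = 12
m2: inner = H(58 5e 36 36 42) = 64; tag = H(32 34 5c 5c 64) = 82
m3: inner = H(58 5e 36 36 89) = ab; tag = H(32 34 5c 5c ab) = c9 ← matches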